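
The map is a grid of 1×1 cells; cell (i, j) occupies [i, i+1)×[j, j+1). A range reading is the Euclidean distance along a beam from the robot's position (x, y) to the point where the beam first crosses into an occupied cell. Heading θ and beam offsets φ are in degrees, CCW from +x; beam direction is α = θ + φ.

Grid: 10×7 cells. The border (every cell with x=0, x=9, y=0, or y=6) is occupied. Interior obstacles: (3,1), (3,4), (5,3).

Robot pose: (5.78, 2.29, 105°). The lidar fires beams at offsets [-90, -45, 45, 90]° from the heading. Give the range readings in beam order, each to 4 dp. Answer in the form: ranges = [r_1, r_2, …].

beam 1: φ=-90°, α=15°
  direction (0.9659, 0.2588); cell (5,2); t to first gridline: x 0.2278, y 2.7432 (then +1.0353 / +3.8637)
    (6,2) via x @ 0.2278
    (7,2) via x @ 1.2630
    (8,2) via x @ 2.2983
    (8,3) via y @ 2.7432
    (9,3) via x @ 3.3336  # hit
  → r_1 = 3.3336
beam 2: φ=-45°, α=60°
  direction (0.5000, 0.8660); cell (5,2); t to first gridline: x 0.4400, y 0.8198 (then +2.0000 / +1.1547)
    (6,2) via x @ 0.4400
    (6,3) via y @ 0.8198
    (6,4) via y @ 1.9745
    (7,4) via x @ 2.4400
    (7,5) via y @ 3.1292
    (7,6) via y @ 4.2839  # hit
  → r_2 = 4.2839
beam 3: φ=45°, α=150°
  direction (-0.8660, 0.5000); cell (5,2); t to first gridline: x 0.9007, y 1.4200 (then +1.1547 / +2.0000)
    (4,2) via x @ 0.9007
    (4,3) via y @ 1.4200
    (3,3) via x @ 2.0554
    (2,3) via x @ 3.2101
    (2,4) via y @ 3.4200
    (1,4) via x @ 4.3648
    (1,5) via y @ 5.4200
    (0,5) via x @ 5.5195  # hit
  → r_3 = 5.5195
beam 4: φ=90°, α=195°
  direction (-0.9659, -0.2588); cell (5,2); t to first gridline: x 0.8075, y 1.1205 (then +1.0353 / +3.8637)
    (4,2) via x @ 0.8075
    (4,1) via y @ 1.1205
    (3,1) via x @ 1.8428  # hit
  → r_4 = 1.8428

ranges = [3.3336, 4.2839, 5.5195, 1.8428]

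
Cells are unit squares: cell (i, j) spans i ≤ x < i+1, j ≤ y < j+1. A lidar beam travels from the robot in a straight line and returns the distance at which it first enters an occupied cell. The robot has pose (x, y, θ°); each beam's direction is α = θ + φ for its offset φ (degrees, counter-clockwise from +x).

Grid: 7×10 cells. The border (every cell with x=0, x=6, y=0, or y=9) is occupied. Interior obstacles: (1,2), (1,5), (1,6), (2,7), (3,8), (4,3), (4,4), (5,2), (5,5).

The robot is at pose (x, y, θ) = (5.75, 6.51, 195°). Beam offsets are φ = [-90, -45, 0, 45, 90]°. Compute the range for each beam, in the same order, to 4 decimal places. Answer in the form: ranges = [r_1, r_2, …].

beam 1: φ=-90°, α=105°
  cosα=-0.2588 sinα=0.9659 | (5,6) | tMaxX 2.8978 tMaxY 0.5073 | tΔX 3.8637 tΔY 1.0353
    t=0.5073 [y] (5,7)
    t=1.5426 [y] (5,8)
    t=2.5778 [y] (5,9) — stop
  → r_1 = 2.5778
beam 2: φ=-45°, α=150°
  cosα=-0.8660 sinα=0.5000 | (5,6) | tMaxX 0.8660 tMaxY 0.9800 | tΔX 1.1547 tΔY 2.0000
    t=0.8660 [x] (4,6)
    t=0.9800 [y] (4,7)
    t=2.0207 [x] (3,7)
    t=2.9800 [y] (3,8) — stop
  → r_2 = 2.9800
beam 3: φ=0°, α=195°
  cosα=-0.9659 sinα=-0.2588 | (5,6) | tMaxX 0.7765 tMaxY 1.9705 | tΔX 1.0353 tΔY 3.8637
    t=0.7765 [x] (4,6)
    t=1.8117 [x] (3,6)
    t=1.9705 [y] (3,5)
    t=2.8470 [x] (2,5)
    t=3.8823 [x] (1,5) — stop
  → r_3 = 3.8823
beam 4: φ=45°, α=240°
  cosα=-0.5000 sinα=-0.8660 | (5,6) | tMaxX 1.5000 tMaxY 0.5889 | tΔX 2.0000 tΔY 1.1547
    t=0.5889 [y] (5,5) — stop
  → r_4 = 0.5889
beam 5: φ=90°, α=285°
  cosα=0.2588 sinα=-0.9659 | (5,6) | tMaxX 0.9659 tMaxY 0.5280 | tΔX 3.8637 tΔY 1.0353
    t=0.5280 [y] (5,5) — stop
  → r_5 = 0.5280

ranges = [2.5778, 2.9800, 3.8823, 0.5889, 0.5280]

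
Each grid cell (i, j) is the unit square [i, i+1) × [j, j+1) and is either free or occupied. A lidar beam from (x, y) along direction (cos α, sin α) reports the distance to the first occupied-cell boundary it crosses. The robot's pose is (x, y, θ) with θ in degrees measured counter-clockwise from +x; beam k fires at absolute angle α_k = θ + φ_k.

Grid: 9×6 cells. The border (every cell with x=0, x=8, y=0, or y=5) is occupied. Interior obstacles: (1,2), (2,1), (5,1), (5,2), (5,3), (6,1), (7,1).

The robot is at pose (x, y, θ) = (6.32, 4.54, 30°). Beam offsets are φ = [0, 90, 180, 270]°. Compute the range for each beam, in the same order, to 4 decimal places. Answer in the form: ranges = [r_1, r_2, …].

ranges = [0.9200, 0.5312, 1.0800, 2.9329]

beam 1: φ=0°, α=30°
  cosα=0.8660 sinα=0.5000 | (6,4) | tMaxX 0.7852 tMaxY 0.9200 | tΔX 1.1547 tΔY 2.0000
    t=0.7852 [x] (7,4)
    t=0.9200 [y] (7,5) — stop
  → r_1 = 0.9200
beam 2: φ=90°, α=120°
  cosα=-0.5000 sinα=0.8660 | (6,4) | tMaxX 0.6400 tMaxY 0.5312 | tΔX 2.0000 tΔY 1.1547
    t=0.5312 [y] (6,5) — stop
  → r_2 = 0.5312
beam 3: φ=180°, α=210°
  cosα=-0.8660 sinα=-0.5000 | (6,4) | tMaxX 0.3695 tMaxY 1.0800 | tΔX 1.1547 tΔY 2.0000
    t=0.3695 [x] (5,4)
    t=1.0800 [y] (5,3) — stop
  → r_3 = 1.0800
beam 4: φ=270°, α=300°
  cosα=0.5000 sinα=-0.8660 | (6,4) | tMaxX 1.3600 tMaxY 0.6235 | tΔX 2.0000 tΔY 1.1547
    t=0.6235 [y] (6,3)
    t=1.3600 [x] (7,3)
    t=1.7782 [y] (7,2)
    t=2.9329 [y] (7,1) — stop
  → r_4 = 2.9329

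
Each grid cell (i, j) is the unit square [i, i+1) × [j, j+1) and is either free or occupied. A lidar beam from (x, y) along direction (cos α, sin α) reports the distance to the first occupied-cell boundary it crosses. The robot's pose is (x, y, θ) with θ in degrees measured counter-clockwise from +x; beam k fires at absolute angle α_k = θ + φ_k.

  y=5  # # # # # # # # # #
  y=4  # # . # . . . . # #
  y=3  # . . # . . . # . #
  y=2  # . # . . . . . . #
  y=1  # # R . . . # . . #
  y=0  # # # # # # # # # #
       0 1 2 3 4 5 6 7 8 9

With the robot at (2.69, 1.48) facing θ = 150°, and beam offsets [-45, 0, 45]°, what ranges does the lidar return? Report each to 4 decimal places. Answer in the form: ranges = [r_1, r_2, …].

ranges = [0.5383, 0.7967, 0.7143]

beam 1: φ=-45°, α=105°
  dir = (cos 105°, sin 105°) = (-0.2588, 0.9659); from cell (2,1)
  next x-line at t=2.6660, next y-line at t=0.5383; Δt_x=3.8637, Δt_y=1.0353
    y: enter (2,2) at t=0.5383 ← occupied
  → r_1 = 0.5383
beam 2: φ=0°, α=150°
  dir = (cos 150°, sin 150°) = (-0.8660, 0.5000); from cell (2,1)
  next x-line at t=0.7967, next y-line at t=1.0400; Δt_x=1.1547, Δt_y=2.0000
    x: enter (1,1) at t=0.7967 ← occupied
  → r_2 = 0.7967
beam 3: φ=45°, α=195°
  dir = (cos 195°, sin 195°) = (-0.9659, -0.2588); from cell (2,1)
  next x-line at t=0.7143, next y-line at t=1.8546; Δt_x=1.0353, Δt_y=3.8637
    x: enter (1,1) at t=0.7143 ← occupied
  → r_3 = 0.7143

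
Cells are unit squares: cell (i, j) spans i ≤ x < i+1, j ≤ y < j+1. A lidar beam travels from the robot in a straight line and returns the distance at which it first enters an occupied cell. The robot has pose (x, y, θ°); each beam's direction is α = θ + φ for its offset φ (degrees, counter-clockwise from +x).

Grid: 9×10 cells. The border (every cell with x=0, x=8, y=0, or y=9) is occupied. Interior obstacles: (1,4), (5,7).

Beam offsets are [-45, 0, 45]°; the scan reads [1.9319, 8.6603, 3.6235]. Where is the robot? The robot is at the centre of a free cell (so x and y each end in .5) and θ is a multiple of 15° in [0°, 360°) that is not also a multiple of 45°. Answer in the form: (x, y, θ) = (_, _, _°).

(x, y, θ) = (1.5, 8.5, 300°)

The pose lattice has 54·16 = 864 candidates. Test each by forward raycasting.
  (6.5, 4.5, 15°): beam 1 = 1.7321 ≠ 1.9319 ✗
  (1.5, 1.5, 30°): beam 2 = 7.5056 ≠ 8.6603 ✗
  (3.5, 6.5, 30°): beam 1 = 4.6587 ≠ 1.9319 ✗
  (7.5, 5.5, 345°): beam 1 = 1.0000 ≠ 1.9319 ✗
  …
  (1.5, 8.5, 300°): r_1=1.9319, r_2=8.6603, r_3=3.6235 — all match ✓
Unique over the lattice → pose = (1.5, 8.5, 300°).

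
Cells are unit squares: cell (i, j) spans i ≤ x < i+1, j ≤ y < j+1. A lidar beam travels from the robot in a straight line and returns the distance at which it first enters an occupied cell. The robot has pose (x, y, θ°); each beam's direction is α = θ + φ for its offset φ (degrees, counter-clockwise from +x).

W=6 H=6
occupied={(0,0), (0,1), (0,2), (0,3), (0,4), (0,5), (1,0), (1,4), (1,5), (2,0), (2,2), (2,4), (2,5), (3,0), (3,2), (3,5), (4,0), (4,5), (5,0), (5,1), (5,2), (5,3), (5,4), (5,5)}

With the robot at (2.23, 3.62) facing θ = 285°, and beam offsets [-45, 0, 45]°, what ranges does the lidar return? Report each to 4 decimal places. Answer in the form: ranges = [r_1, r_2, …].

beam 1: φ=-45°, α=240°
  direction (-0.5000, -0.8660); cell (2,3); t to first gridline: x 0.4600, y 0.7159 (then +2.0000 / +1.1547)
    (1,3) via x @ 0.4600
    (1,2) via y @ 0.7159
    (1,1) via y @ 1.8706
    (0,1) via x @ 2.4600  # hit
  → r_1 = 2.4600
beam 2: φ=0°, α=285°
  direction (0.2588, -0.9659); cell (2,3); t to first gridline: x 2.9751, y 0.6419 (then +3.8637 / +1.0353)
    (2,2) via y @ 0.6419  # hit
  → r_2 = 0.6419
beam 3: φ=45°, α=330°
  direction (0.8660, -0.5000); cell (2,3); t to first gridline: x 0.8891, y 1.2400 (then +1.1547 / +2.0000)
    (3,3) via x @ 0.8891
    (3,2) via y @ 1.2400  # hit
  → r_3 = 1.2400

ranges = [2.4600, 0.6419, 1.2400]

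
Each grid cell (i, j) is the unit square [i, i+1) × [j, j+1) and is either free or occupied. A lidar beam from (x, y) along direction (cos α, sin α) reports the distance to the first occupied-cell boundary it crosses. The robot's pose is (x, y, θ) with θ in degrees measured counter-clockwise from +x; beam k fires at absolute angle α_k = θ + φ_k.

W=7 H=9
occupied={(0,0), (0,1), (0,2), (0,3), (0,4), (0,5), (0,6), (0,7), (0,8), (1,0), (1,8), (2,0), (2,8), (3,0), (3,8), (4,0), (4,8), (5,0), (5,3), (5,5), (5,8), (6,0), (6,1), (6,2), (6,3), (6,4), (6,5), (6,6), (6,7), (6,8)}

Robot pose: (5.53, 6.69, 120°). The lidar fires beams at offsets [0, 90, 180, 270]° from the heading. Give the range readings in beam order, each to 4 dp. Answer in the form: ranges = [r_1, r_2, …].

beam 1: φ=0°, α=120°
  dir = (cos 120°, sin 120°) = (-0.5000, 0.8660); from cell (5,6)
  next x-line at t=1.0600, next y-line at t=0.3580; Δt_x=2.0000, Δt_y=1.1547
    y: enter (5,7) at t=0.3580
    x: enter (4,7) at t=1.0600
    y: enter (4,8) at t=1.5127 ← occupied
  → r_1 = 1.5127
beam 2: φ=90°, α=210°
  dir = (cos 210°, sin 210°) = (-0.8660, -0.5000); from cell (5,6)
  next x-line at t=0.6120, next y-line at t=1.3800; Δt_x=1.1547, Δt_y=2.0000
    x: enter (4,6) at t=0.6120
    y: enter (4,5) at t=1.3800
    x: enter (3,5) at t=1.7667
    x: enter (2,5) at t=2.9214
    y: enter (2,4) at t=3.3800
    x: enter (1,4) at t=4.0761
    x: enter (0,4) at t=5.2308 ← occupied
  → r_2 = 5.2308
beam 3: φ=180°, α=300°
  dir = (cos 300°, sin 300°) = (0.5000, -0.8660); from cell (5,6)
  next x-line at t=0.9400, next y-line at t=0.7967; Δt_x=2.0000, Δt_y=1.1547
    y: enter (5,5) at t=0.7967 ← occupied
  → r_3 = 0.7967
beam 4: φ=270°, α=30°
  dir = (cos 30°, sin 30°) = (0.8660, 0.5000); from cell (5,6)
  next x-line at t=0.5427, next y-line at t=0.6200; Δt_x=1.1547, Δt_y=2.0000
    x: enter (6,6) at t=0.5427 ← occupied
  → r_4 = 0.5427

ranges = [1.5127, 5.2308, 0.7967, 0.5427]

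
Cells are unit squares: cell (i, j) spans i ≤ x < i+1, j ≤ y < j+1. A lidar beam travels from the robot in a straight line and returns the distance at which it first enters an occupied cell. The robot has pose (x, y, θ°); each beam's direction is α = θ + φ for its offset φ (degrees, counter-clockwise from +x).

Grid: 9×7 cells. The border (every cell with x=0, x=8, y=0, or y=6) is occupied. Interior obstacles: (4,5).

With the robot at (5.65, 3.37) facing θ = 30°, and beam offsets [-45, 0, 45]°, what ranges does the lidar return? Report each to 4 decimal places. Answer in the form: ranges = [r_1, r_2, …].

ranges = [2.4329, 2.7135, 2.7228]

beam 1: φ=-45°, α=345°
  cosα=0.9659 sinα=-0.2588 | (5,3) | tMaxX 0.3623 tMaxY 1.4296 | tΔX 1.0353 tΔY 3.8637
    t=0.3623 [x] (6,3)
    t=1.3976 [x] (7,3)
    t=1.4296 [y] (7,2)
    t=2.4329 [x] (8,2) — stop
  → r_1 = 2.4329
beam 2: φ=0°, α=30°
  cosα=0.8660 sinα=0.5000 | (5,3) | tMaxX 0.4041 tMaxY 1.2600 | tΔX 1.1547 tΔY 2.0000
    t=0.4041 [x] (6,3)
    t=1.2600 [y] (6,4)
    t=1.5588 [x] (7,4)
    t=2.7135 [x] (8,4) — stop
  → r_2 = 2.7135
beam 3: φ=45°, α=75°
  cosα=0.2588 sinα=0.9659 | (5,3) | tMaxX 1.3523 tMaxY 0.6522 | tΔX 3.8637 tΔY 1.0353
    t=0.6522 [y] (5,4)
    t=1.3523 [x] (6,4)
    t=1.6875 [y] (6,5)
    t=2.7228 [y] (6,6) — stop
  → r_3 = 2.7228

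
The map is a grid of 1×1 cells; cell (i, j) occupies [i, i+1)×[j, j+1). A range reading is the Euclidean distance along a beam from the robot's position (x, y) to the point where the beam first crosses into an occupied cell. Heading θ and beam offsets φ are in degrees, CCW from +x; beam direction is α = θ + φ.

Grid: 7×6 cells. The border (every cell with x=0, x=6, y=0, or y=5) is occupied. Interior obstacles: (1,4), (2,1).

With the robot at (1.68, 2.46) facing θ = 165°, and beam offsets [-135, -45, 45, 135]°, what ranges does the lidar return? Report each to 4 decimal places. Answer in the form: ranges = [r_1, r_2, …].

ranges = [4.9883, 1.3600, 0.7852, 0.6400]

beam 1: φ=-135°, α=30°
  cosα=0.8660 sinα=0.5000 | (1,2) | tMaxX 0.3695 tMaxY 1.0800 | tΔX 1.1547 tΔY 2.0000
    t=0.3695 [x] (2,2)
    t=1.0800 [y] (2,3)
    t=1.5242 [x] (3,3)
    t=2.6789 [x] (4,3)
    t=3.0800 [y] (4,4)
    t=3.8336 [x] (5,4)
    t=4.9883 [x] (6,4) — stop
  → r_1 = 4.9883
beam 2: φ=-45°, α=120°
  cosα=-0.5000 sinα=0.8660 | (1,2) | tMaxX 1.3600 tMaxY 0.6235 | tΔX 2.0000 tΔY 1.1547
    t=0.6235 [y] (1,3)
    t=1.3600 [x] (0,3) — stop
  → r_2 = 1.3600
beam 3: φ=45°, α=210°
  cosα=-0.8660 sinα=-0.5000 | (1,2) | tMaxX 0.7852 tMaxY 0.9200 | tΔX 1.1547 tΔY 2.0000
    t=0.7852 [x] (0,2) — stop
  → r_3 = 0.7852
beam 4: φ=135°, α=300°
  cosα=0.5000 sinα=-0.8660 | (1,2) | tMaxX 0.6400 tMaxY 0.5312 | tΔX 2.0000 tΔY 1.1547
    t=0.5312 [y] (1,1)
    t=0.6400 [x] (2,1) — stop
  → r_4 = 0.6400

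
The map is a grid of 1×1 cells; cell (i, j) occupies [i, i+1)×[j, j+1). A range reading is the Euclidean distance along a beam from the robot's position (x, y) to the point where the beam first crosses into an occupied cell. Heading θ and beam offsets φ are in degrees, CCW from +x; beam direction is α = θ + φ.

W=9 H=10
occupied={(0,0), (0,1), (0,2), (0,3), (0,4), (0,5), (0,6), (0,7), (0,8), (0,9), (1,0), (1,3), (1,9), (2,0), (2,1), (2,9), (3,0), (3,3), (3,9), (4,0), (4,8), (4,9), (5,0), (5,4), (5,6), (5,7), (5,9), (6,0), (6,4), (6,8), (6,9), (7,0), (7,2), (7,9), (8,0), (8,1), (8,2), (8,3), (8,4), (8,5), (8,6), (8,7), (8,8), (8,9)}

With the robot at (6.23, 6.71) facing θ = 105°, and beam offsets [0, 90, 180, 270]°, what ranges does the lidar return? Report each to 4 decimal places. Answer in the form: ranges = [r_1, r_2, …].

ranges = [0.8887, 0.2381, 1.7703, 1.8324]

beam 1: φ=0°, α=105°
  dir = (cos 105°, sin 105°) = (-0.2588, 0.9659); from cell (6,6)
  next x-line at t=0.8887, next y-line at t=0.3002; Δt_x=3.8637, Δt_y=1.0353
    y: enter (6,7) at t=0.3002
    x: enter (5,7) at t=0.8887 ← occupied
  → r_1 = 0.8887
beam 2: φ=90°, α=195°
  dir = (cos 195°, sin 195°) = (-0.9659, -0.2588); from cell (6,6)
  next x-line at t=0.2381, next y-line at t=2.7432; Δt_x=1.0353, Δt_y=3.8637
    x: enter (5,6) at t=0.2381 ← occupied
  → r_2 = 0.2381
beam 3: φ=180°, α=285°
  dir = (cos 285°, sin 285°) = (0.2588, -0.9659); from cell (6,6)
  next x-line at t=2.9751, next y-line at t=0.7350; Δt_x=3.8637, Δt_y=1.0353
    y: enter (6,5) at t=0.7350
    y: enter (6,4) at t=1.7703 ← occupied
  → r_3 = 1.7703
beam 4: φ=270°, α=15°
  dir = (cos 15°, sin 15°) = (0.9659, 0.2588); from cell (6,6)
  next x-line at t=0.7972, next y-line at t=1.1205; Δt_x=1.0353, Δt_y=3.8637
    x: enter (7,6) at t=0.7972
    y: enter (7,7) at t=1.1205
    x: enter (8,7) at t=1.8324 ← occupied
  → r_4 = 1.8324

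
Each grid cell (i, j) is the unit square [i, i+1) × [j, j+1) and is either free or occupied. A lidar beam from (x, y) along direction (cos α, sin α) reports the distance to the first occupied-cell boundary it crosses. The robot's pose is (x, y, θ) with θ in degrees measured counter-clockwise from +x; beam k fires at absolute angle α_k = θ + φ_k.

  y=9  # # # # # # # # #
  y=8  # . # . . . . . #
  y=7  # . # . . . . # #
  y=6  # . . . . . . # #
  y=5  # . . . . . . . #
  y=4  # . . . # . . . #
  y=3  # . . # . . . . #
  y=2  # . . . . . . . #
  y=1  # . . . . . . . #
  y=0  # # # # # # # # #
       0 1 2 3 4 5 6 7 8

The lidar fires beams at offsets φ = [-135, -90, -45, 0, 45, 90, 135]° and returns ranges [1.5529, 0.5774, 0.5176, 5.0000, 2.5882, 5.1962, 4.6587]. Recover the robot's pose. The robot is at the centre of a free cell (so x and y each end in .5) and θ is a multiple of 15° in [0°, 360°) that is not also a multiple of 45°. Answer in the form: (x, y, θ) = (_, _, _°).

Candidates: 50 free-cell centres × 16 headings = 800 poses. Raycast each; keep the one whose scan matches to 4 dp.
  (1.5, 4.5, 105°): beam 1 = 1.7321 ≠ 1.5529 ✗
  (4.5, 6.5, 210°): beam 1 = 2.5882 ≠ 1.5529 ✗
  (7.5, 4.5, 150°): beam 1 = 0.5176 ≠ 1.5529 ✗
  …
  (3.5, 7.5, 240°): r_1=1.5529, r_2=0.5774, r_3=0.5176, r_4=5.0000, r_5=2.5882, r_6=5.1962, r_7=4.6587 — all match ✓
No second candidate reproduces the full scan.

(x, y, θ) = (3.5, 7.5, 240°)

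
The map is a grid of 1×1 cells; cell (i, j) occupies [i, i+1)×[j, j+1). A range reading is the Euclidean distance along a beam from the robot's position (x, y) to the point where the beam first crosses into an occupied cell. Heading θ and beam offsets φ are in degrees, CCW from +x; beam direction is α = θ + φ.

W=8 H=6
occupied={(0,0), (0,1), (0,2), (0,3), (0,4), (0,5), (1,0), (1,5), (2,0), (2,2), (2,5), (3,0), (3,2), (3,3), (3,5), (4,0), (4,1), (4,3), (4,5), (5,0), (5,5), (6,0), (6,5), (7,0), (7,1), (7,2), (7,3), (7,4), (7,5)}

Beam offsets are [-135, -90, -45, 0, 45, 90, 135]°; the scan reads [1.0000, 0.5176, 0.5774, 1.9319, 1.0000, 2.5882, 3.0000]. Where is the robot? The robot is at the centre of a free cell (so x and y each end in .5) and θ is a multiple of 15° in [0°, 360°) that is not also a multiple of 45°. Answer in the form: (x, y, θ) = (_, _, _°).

The pose lattice has 19·16 = 304 candidates. Test each by forward raycasting.
  (5.5, 4.5, 255°): beam 1 = 0.5774 ≠ 1.0000 ✗
  (2.5, 3.5, 60°): beam 1 = 0.5176 ≠ 1.0000 ✗
  (3.5, 1.5, 240°): beam 1 = 0.5176 ≠ 1.0000 ✗
  (4.5, 4.5, 30°): beam 1 = 0.5176 ≠ 1.0000 ✗
  (4.5, 4.5, 165°): beam 6 = 0.5176 ≠ 2.5882 ✗
  …
  (5.5, 4.5, 165°): r_1=1.0000, r_2=0.5176, r_3=0.5774, r_4=1.9319, r_5=1.0000, r_6=2.5882, r_7=3.0000 — all match ✓
No second candidate reproduces the full scan.

(x, y, θ) = (5.5, 4.5, 165°)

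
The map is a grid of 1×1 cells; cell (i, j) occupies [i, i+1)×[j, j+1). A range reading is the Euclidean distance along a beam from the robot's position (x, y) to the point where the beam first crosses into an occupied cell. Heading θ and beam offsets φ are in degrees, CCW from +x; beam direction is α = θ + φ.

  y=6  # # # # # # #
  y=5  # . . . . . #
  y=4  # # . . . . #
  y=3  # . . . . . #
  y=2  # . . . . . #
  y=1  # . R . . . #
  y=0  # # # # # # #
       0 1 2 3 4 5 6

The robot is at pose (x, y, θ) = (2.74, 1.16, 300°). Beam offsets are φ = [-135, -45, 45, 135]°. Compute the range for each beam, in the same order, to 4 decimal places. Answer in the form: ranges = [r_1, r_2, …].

beam 1: φ=-135°, α=165°
  d=(-0.9659,0.2588)  start (2,1)  tX=0.7661 tY=3.2455  stride 1/|dx|=1.0353 1/|dy|=3.8637
    cross x-line → (1,1), t=0.7661
    cross x-line → (0,1), t=1.8014 (wall)
  → r_1 = 1.8014
beam 2: φ=-45°, α=255°
  d=(-0.2588,-0.9659)  start (2,1)  tX=2.8591 tY=0.1656  stride 1/|dx|=3.8637 1/|dy|=1.0353
    cross y-line → (2,0), t=0.1656 (wall)
  → r_2 = 0.1656
beam 3: φ=45°, α=345°
  d=(0.9659,-0.2588)  start (2,1)  tX=0.2692 tY=0.6182  stride 1/|dx|=1.0353 1/|dy|=3.8637
    cross x-line → (3,1), t=0.2692
    cross y-line → (3,0), t=0.6182 (wall)
  → r_3 = 0.6182
beam 4: φ=135°, α=75°
  d=(0.2588,0.9659)  start (2,1)  tX=1.0046 tY=0.8696  stride 1/|dx|=3.8637 1/|dy|=1.0353
    cross y-line → (2,2), t=0.8696
    cross x-line → (3,2), t=1.0046
    cross y-line → (3,3), t=1.9049
    cross y-line → (3,4), t=2.9402
    cross y-line → (3,5), t=3.9755
    cross x-line → (4,5), t=4.8683
    cross y-line → (4,6), t=5.0107 (wall)
  → r_4 = 5.0107

ranges = [1.8014, 0.1656, 0.6182, 5.0107]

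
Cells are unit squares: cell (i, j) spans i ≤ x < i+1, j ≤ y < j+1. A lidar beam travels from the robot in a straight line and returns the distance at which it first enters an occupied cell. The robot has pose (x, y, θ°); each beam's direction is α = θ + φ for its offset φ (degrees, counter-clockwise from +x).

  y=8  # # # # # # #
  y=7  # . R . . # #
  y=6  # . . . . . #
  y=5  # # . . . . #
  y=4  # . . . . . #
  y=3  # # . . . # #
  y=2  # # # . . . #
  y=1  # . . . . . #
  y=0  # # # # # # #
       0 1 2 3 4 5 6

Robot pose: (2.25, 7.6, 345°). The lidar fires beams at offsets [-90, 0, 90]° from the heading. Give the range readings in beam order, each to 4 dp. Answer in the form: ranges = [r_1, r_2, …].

beam 1: φ=-90°, α=255°
  d=(-0.2588,-0.9659)  start (2,7)  tX=0.9659 tY=0.6212  stride 1/|dx|=3.8637 1/|dy|=1.0353
    cross y-line → (2,6), t=0.6212
    cross x-line → (1,6), t=0.9659
    cross y-line → (1,5), t=1.6564 (wall)
  → r_1 = 1.6564
beam 2: φ=0°, α=345°
  d=(0.9659,-0.2588)  start (2,7)  tX=0.7765 tY=2.3182  stride 1/|dx|=1.0353 1/|dy|=3.8637
    cross x-line → (3,7), t=0.7765
    cross x-line → (4,7), t=1.8117
    cross y-line → (4,6), t=2.3182
    cross x-line → (5,6), t=2.8470
    cross x-line → (6,6), t=3.8823 (wall)
  → r_2 = 3.8823
beam 3: φ=90°, α=75°
  d=(0.2588,0.9659)  start (2,7)  tX=2.8978 tY=0.4141  stride 1/|dx|=3.8637 1/|dy|=1.0353
    cross y-line → (2,8), t=0.4141 (wall)
  → r_3 = 0.4141

ranges = [1.6564, 3.8823, 0.4141]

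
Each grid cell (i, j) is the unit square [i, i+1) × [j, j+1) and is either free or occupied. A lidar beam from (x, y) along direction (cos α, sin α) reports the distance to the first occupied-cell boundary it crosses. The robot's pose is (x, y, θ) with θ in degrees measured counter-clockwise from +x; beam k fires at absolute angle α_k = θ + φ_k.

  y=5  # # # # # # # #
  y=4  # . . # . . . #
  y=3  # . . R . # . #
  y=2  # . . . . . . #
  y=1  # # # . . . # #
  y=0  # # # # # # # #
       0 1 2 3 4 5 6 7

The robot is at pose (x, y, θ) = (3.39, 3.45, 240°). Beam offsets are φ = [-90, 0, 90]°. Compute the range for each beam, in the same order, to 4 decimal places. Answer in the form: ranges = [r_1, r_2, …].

beam 1: φ=-90°, α=150°
  dir = (cos 150°, sin 150°) = (-0.8660, 0.5000); from cell (3,3)
  next x-line at t=0.4503, next y-line at t=1.1000; Δt_x=1.1547, Δt_y=2.0000
    x: enter (2,3) at t=0.4503
    y: enter (2,4) at t=1.1000
    x: enter (1,4) at t=1.6050
    x: enter (0,4) at t=2.7597 ← occupied
  → r_1 = 2.7597
beam 2: φ=0°, α=240°
  dir = (cos 240°, sin 240°) = (-0.5000, -0.8660); from cell (3,3)
  next x-line at t=0.7800, next y-line at t=0.5196; Δt_x=2.0000, Δt_y=1.1547
    y: enter (3,2) at t=0.5196
    x: enter (2,2) at t=0.7800
    y: enter (2,1) at t=1.6743 ← occupied
  → r_2 = 1.6743
beam 3: φ=90°, α=330°
  dir = (cos 330°, sin 330°) = (0.8660, -0.5000); from cell (3,3)
  next x-line at t=0.7044, next y-line at t=0.9000; Δt_x=1.1547, Δt_y=2.0000
    x: enter (4,3) at t=0.7044
    y: enter (4,2) at t=0.9000
    x: enter (5,2) at t=1.8591
    y: enter (5,1) at t=2.9000
    x: enter (6,1) at t=3.0138 ← occupied
  → r_3 = 3.0138

ranges = [2.7597, 1.6743, 3.0138]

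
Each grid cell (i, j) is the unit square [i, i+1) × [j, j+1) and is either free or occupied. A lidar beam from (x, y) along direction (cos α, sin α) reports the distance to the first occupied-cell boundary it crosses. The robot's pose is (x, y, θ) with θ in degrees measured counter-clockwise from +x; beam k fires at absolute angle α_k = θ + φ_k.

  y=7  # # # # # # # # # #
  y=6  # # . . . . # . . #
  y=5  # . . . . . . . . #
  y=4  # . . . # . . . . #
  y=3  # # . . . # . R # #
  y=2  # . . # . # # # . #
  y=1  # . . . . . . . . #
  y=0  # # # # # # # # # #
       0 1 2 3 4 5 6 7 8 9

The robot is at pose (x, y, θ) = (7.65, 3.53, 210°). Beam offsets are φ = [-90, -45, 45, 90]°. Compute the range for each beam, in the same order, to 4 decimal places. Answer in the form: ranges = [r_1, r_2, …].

ranges = [2.8521, 1.7082, 0.5487, 0.6120]

beam 1: φ=-90°, α=120°
  cosα=-0.5000 sinα=0.8660 | (7,3) | tMaxX 1.3000 tMaxY 0.5427 | tΔX 2.0000 tΔY 1.1547
    t=0.5427 [y] (7,4)
    t=1.3000 [x] (6,4)
    t=1.6974 [y] (6,5)
    t=2.8521 [y] (6,6) — stop
  → r_1 = 2.8521
beam 2: φ=-45°, α=165°
  cosα=-0.9659 sinα=0.2588 | (7,3) | tMaxX 0.6729 tMaxY 1.8159 | tΔX 1.0353 tΔY 3.8637
    t=0.6729 [x] (6,3)
    t=1.7082 [x] (5,3) — stop
  → r_2 = 1.7082
beam 3: φ=45°, α=255°
  cosα=-0.2588 sinα=-0.9659 | (7,3) | tMaxX 2.5114 tMaxY 0.5487 | tΔX 3.8637 tΔY 1.0353
    t=0.5487 [y] (7,2) — stop
  → r_3 = 0.5487
beam 4: φ=90°, α=300°
  cosα=0.5000 sinα=-0.8660 | (7,3) | tMaxX 0.7000 tMaxY 0.6120 | tΔX 2.0000 tΔY 1.1547
    t=0.6120 [y] (7,2) — stop
  → r_4 = 0.6120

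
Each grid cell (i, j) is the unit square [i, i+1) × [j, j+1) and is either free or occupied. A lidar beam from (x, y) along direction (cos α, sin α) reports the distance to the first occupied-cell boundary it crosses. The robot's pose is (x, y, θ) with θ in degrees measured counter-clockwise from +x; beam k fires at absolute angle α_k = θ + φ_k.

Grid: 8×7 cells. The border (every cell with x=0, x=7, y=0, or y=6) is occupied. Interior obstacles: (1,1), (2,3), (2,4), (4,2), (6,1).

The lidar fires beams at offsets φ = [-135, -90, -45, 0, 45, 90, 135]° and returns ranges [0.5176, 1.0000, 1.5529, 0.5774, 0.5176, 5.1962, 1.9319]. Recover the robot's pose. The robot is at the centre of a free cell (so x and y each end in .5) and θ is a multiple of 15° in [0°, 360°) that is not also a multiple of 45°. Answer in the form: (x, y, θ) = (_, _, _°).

The pose lattice has 25·16 = 400 candidates. Test each by forward raycasting.
  (6.5, 4.5, 120°): beam 2 = 0.5774 ≠ 1.0000 ✗
  (5.5, 5.5, 330°): beam 1 = 2.5882 ≠ 0.5176 ✗
  (5.5, 5.5, 300°): beam 1 = 1.9319 ≠ 0.5176 ✗
  (6.5, 2.5, 330°): beam 1 = 1.5529 ≠ 0.5176 ✗
  …
  (2.5, 5.5, 240°): r_1=0.5176, r_2=1.0000, r_3=1.5529, r_4=0.5774, r_5=0.5176, r_6=5.1962, r_7=1.9319 — all match ✓
No second candidate reproduces the full scan.

(x, y, θ) = (2.5, 5.5, 240°)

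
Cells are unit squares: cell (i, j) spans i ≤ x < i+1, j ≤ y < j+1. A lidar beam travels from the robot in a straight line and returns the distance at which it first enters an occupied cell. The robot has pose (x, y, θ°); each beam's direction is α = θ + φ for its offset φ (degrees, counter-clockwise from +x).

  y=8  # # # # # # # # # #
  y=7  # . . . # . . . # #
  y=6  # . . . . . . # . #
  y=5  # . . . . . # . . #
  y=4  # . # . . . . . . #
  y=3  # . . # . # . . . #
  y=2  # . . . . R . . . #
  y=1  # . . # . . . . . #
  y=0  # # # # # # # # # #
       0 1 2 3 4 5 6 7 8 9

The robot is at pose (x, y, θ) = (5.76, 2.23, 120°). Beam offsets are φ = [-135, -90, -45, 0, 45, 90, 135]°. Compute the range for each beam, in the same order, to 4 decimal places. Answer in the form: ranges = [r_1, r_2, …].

ranges = [3.3543, 3.7412, 0.7972, 0.8891, 4.9279, 2.0323, 1.2734]

beam 1: φ=-135°, α=345°
  dir = (cos 345°, sin 345°) = (0.9659, -0.2588); from cell (5,2)
  next x-line at t=0.2485, next y-line at t=0.8887; Δt_x=1.0353, Δt_y=3.8637
    x: enter (6,2) at t=0.2485
    y: enter (6,1) at t=0.8887
    x: enter (7,1) at t=1.2837
    x: enter (8,1) at t=2.3190
    x: enter (9,1) at t=3.3543 ← occupied
  → r_1 = 3.3543
beam 2: φ=-90°, α=30°
  dir = (cos 30°, sin 30°) = (0.8660, 0.5000); from cell (5,2)
  next x-line at t=0.2771, next y-line at t=1.5400; Δt_x=1.1547, Δt_y=2.0000
    x: enter (6,2) at t=0.2771
    x: enter (7,2) at t=1.4318
    y: enter (7,3) at t=1.5400
    x: enter (8,3) at t=2.5865
    y: enter (8,4) at t=3.5400
    x: enter (9,4) at t=3.7412 ← occupied
  → r_2 = 3.7412
beam 3: φ=-45°, α=75°
  dir = (cos 75°, sin 75°) = (0.2588, 0.9659); from cell (5,2)
  next x-line at t=0.9273, next y-line at t=0.7972; Δt_x=3.8637, Δt_y=1.0353
    y: enter (5,3) at t=0.7972 ← occupied
  → r_3 = 0.7972
beam 4: φ=0°, α=120°
  dir = (cos 120°, sin 120°) = (-0.5000, 0.8660); from cell (5,2)
  next x-line at t=1.5200, next y-line at t=0.8891; Δt_x=2.0000, Δt_y=1.1547
    y: enter (5,3) at t=0.8891 ← occupied
  → r_4 = 0.8891
beam 5: φ=45°, α=165°
  dir = (cos 165°, sin 165°) = (-0.9659, 0.2588); from cell (5,2)
  next x-line at t=0.7868, next y-line at t=2.9751; Δt_x=1.0353, Δt_y=3.8637
    x: enter (4,2) at t=0.7868
    x: enter (3,2) at t=1.8221
    x: enter (2,2) at t=2.8574
    y: enter (2,3) at t=2.9751
    x: enter (1,3) at t=3.8926
    x: enter (0,3) at t=4.9279 ← occupied
  → r_5 = 4.9279
beam 6: φ=90°, α=210°
  dir = (cos 210°, sin 210°) = (-0.8660, -0.5000); from cell (5,2)
  next x-line at t=0.8776, next y-line at t=0.4600; Δt_x=1.1547, Δt_y=2.0000
    y: enter (5,1) at t=0.4600
    x: enter (4,1) at t=0.8776
    x: enter (3,1) at t=2.0323 ← occupied
  → r_6 = 2.0323
beam 7: φ=135°, α=255°
  dir = (cos 255°, sin 255°) = (-0.2588, -0.9659); from cell (5,2)
  next x-line at t=2.9364, next y-line at t=0.2381; Δt_x=3.8637, Δt_y=1.0353
    y: enter (5,1) at t=0.2381
    y: enter (5,0) at t=1.2734 ← occupied
  → r_7 = 1.2734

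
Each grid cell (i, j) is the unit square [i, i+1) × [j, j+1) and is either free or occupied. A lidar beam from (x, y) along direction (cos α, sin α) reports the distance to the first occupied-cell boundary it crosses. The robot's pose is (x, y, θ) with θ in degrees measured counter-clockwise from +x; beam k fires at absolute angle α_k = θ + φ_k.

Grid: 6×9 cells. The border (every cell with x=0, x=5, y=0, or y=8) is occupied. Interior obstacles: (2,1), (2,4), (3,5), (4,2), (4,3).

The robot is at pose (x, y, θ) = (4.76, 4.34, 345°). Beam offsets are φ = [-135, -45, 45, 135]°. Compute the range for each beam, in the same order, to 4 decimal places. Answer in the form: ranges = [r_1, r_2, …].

beam 1: φ=-135°, α=210°
  d=(-0.8660,-0.5000)  start (4,4)  tX=0.8776 tY=0.6800  stride 1/|dx|=1.1547 1/|dy|=2.0000
    cross y-line → (4,3), t=0.6800 (wall)
  → r_1 = 0.6800
beam 2: φ=-45°, α=300°
  d=(0.5000,-0.8660)  start (4,4)  tX=0.4800 tY=0.3926  stride 1/|dx|=2.0000 1/|dy|=1.1547
    cross y-line → (4,3), t=0.3926 (wall)
  → r_2 = 0.3926
beam 3: φ=45°, α=30°
  d=(0.8660,0.5000)  start (4,4)  tX=0.2771 tY=1.3200  stride 1/|dx|=1.1547 1/|dy|=2.0000
    cross x-line → (5,4), t=0.2771 (wall)
  → r_3 = 0.2771
beam 4: φ=135°, α=120°
  d=(-0.5000,0.8660)  start (4,4)  tX=1.5200 tY=0.7621  stride 1/|dx|=2.0000 1/|dy|=1.1547
    cross y-line → (4,5), t=0.7621
    cross x-line → (3,5), t=1.5200 (wall)
  → r_4 = 1.5200

ranges = [0.6800, 0.3926, 0.2771, 1.5200]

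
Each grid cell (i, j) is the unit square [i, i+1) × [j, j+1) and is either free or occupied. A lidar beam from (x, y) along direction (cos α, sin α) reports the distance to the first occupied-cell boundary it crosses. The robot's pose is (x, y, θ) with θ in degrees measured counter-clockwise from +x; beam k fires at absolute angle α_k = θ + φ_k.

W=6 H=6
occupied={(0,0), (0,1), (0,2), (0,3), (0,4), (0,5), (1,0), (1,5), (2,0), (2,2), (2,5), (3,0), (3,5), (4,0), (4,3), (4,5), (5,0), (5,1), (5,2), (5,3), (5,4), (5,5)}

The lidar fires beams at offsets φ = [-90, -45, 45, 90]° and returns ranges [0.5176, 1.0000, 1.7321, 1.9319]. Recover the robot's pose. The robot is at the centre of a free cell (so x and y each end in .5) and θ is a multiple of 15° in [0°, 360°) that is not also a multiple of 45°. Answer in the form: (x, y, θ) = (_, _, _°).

(x, y, θ) = (4.5, 1.5, 105°)

The pose lattice has 14·16 = 224 candidates. Test each by forward raycasting.
  (2.5, 3.5, 75°): beam 1 = 1.5529 ≠ 0.5176 ✗
  (3.5, 2.5, 75°): beam 1 = 1.5529 ≠ 0.5176 ✗
  (2.5, 3.5, 30°): beam 1 = 0.5774 ≠ 0.5176 ✗
  (1.5, 4.5, 345°): beam 1 = 1.9319 ≠ 0.5176 ✗
  …
  (4.5, 1.5, 105°): r_1=0.5176, r_2=1.0000, r_3=1.7321, r_4=1.9319 — all match ✓
Unique over the lattice → pose = (4.5, 1.5, 105°).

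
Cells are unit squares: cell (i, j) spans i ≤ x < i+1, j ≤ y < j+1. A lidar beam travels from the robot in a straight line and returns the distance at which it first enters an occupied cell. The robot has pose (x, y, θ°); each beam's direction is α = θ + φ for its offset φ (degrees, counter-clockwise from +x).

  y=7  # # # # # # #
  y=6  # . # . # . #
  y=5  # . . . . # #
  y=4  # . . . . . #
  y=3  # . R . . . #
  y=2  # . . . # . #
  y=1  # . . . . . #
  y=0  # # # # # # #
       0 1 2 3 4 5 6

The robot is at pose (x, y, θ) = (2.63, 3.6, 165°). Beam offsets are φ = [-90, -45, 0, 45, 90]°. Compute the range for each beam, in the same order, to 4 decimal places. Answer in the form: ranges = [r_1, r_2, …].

beam 1: φ=-90°, α=75°
  d=(0.2588,0.9659)  start (2,3)  tX=1.4296 tY=0.4141  stride 1/|dx|=3.8637 1/|dy|=1.0353
    cross y-line → (2,4), t=0.4141
    cross x-line → (3,4), t=1.4296
    cross y-line → (3,5), t=1.4494
    cross y-line → (3,6), t=2.4847
    cross y-line → (3,7), t=3.5199 (wall)
  → r_1 = 3.5199
beam 2: φ=-45°, α=120°
  d=(-0.5000,0.8660)  start (2,3)  tX=1.2600 tY=0.4619  stride 1/|dx|=2.0000 1/|dy|=1.1547
    cross y-line → (2,4), t=0.4619
    cross x-line → (1,4), t=1.2600
    cross y-line → (1,5), t=1.6166
    cross y-line → (1,6), t=2.7713
    cross x-line → (0,6), t=3.2600 (wall)
  → r_2 = 3.2600
beam 3: φ=0°, α=165°
  d=(-0.9659,0.2588)  start (2,3)  tX=0.6522 tY=1.5455  stride 1/|dx|=1.0353 1/|dy|=3.8637
    cross x-line → (1,3), t=0.6522
    cross y-line → (1,4), t=1.5455
    cross x-line → (0,4), t=1.6875 (wall)
  → r_3 = 1.6875
beam 4: φ=45°, α=210°
  d=(-0.8660,-0.5000)  start (2,3)  tX=0.7275 tY=1.2000  stride 1/|dx|=1.1547 1/|dy|=2.0000
    cross x-line → (1,3), t=0.7275
    cross y-line → (1,2), t=1.2000
    cross x-line → (0,2), t=1.8822 (wall)
  → r_4 = 1.8822
beam 5: φ=90°, α=255°
  d=(-0.2588,-0.9659)  start (2,3)  tX=2.4341 tY=0.6212  stride 1/|dx|=3.8637 1/|dy|=1.0353
    cross y-line → (2,2), t=0.6212
    cross y-line → (2,1), t=1.6564
    cross x-line → (1,1), t=2.4341
    cross y-line → (1,0), t=2.6917 (wall)
  → r_5 = 2.6917

ranges = [3.5199, 3.2600, 1.6875, 1.8822, 2.6917]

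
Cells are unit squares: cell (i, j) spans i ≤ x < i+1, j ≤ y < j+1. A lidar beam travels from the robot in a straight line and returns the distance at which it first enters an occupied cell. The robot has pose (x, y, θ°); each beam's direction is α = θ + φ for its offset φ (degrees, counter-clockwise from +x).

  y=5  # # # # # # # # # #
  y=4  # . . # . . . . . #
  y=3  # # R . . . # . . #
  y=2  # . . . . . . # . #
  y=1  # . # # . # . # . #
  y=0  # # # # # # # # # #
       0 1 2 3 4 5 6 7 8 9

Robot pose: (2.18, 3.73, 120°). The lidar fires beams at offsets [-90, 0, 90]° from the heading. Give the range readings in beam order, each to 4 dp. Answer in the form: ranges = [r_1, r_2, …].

ranges = [0.9469, 1.4665, 0.2078]

beam 1: φ=-90°, α=30°
  dir = (cos 30°, sin 30°) = (0.8660, 0.5000); from cell (2,3)
  next x-line at t=0.9469, next y-line at t=0.5400; Δt_x=1.1547, Δt_y=2.0000
    y: enter (2,4) at t=0.5400
    x: enter (3,4) at t=0.9469 ← occupied
  → r_1 = 0.9469
beam 2: φ=0°, α=120°
  dir = (cos 120°, sin 120°) = (-0.5000, 0.8660); from cell (2,3)
  next x-line at t=0.3600, next y-line at t=0.3118; Δt_x=2.0000, Δt_y=1.1547
    y: enter (2,4) at t=0.3118
    x: enter (1,4) at t=0.3600
    y: enter (1,5) at t=1.4665 ← occupied
  → r_2 = 1.4665
beam 3: φ=90°, α=210°
  dir = (cos 210°, sin 210°) = (-0.8660, -0.5000); from cell (2,3)
  next x-line at t=0.2078, next y-line at t=1.4600; Δt_x=1.1547, Δt_y=2.0000
    x: enter (1,3) at t=0.2078 ← occupied
  → r_3 = 0.2078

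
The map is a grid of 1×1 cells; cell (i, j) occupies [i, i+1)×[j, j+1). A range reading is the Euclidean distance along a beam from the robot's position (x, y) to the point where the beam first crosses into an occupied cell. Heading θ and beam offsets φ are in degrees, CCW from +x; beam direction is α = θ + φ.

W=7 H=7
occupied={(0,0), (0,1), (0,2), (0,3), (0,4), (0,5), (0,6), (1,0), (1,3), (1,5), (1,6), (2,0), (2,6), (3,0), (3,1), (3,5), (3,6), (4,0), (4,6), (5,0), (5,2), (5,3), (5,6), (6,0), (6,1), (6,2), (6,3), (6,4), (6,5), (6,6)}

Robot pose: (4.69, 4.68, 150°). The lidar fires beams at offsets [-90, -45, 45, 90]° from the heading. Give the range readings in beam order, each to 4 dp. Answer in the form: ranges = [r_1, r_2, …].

beam 1: φ=-90°, α=60°
  dir = (cos 60°, sin 60°) = (0.5000, 0.8660); from cell (4,4)
  next x-line at t=0.6200, next y-line at t=0.3695; Δt_x=2.0000, Δt_y=1.1547
    y: enter (4,5) at t=0.3695
    x: enter (5,5) at t=0.6200
    y: enter (5,6) at t=1.5242 ← occupied
  → r_1 = 1.5242
beam 2: φ=-45°, α=105°
  dir = (cos 105°, sin 105°) = (-0.2588, 0.9659); from cell (4,4)
  next x-line at t=2.6660, next y-line at t=0.3313; Δt_x=3.8637, Δt_y=1.0353
    y: enter (4,5) at t=0.3313
    y: enter (4,6) at t=1.3666 ← occupied
  → r_2 = 1.3666
beam 3: φ=45°, α=195°
  dir = (cos 195°, sin 195°) = (-0.9659, -0.2588); from cell (4,4)
  next x-line at t=0.7143, next y-line at t=2.6273; Δt_x=1.0353, Δt_y=3.8637
    x: enter (3,4) at t=0.7143
    x: enter (2,4) at t=1.7496
    y: enter (2,3) at t=2.6273
    x: enter (1,3) at t=2.7849 ← occupied
  → r_3 = 2.7849
beam 4: φ=90°, α=240°
  dir = (cos 240°, sin 240°) = (-0.5000, -0.8660); from cell (4,4)
  next x-line at t=1.3800, next y-line at t=0.7852; Δt_x=2.0000, Δt_y=1.1547
    y: enter (4,3) at t=0.7852
    x: enter (3,3) at t=1.3800
    y: enter (3,2) at t=1.9399
    y: enter (3,1) at t=3.0946 ← occupied
  → r_4 = 3.0946

ranges = [1.5242, 1.3666, 2.7849, 3.0946]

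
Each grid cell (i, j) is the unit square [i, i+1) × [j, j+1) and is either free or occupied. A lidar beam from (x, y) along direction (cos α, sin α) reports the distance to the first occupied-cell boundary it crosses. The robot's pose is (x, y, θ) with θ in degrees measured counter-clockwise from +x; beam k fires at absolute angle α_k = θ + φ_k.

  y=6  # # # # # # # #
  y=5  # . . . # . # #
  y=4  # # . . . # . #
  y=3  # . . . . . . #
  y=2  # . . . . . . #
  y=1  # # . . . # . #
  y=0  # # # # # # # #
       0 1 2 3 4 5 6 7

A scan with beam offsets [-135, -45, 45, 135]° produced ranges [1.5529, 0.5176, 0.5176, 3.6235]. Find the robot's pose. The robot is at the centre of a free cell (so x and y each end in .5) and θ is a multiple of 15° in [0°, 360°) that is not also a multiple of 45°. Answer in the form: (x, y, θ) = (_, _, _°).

The pose lattice has 24·16 = 384 candidates. Test each by forward raycasting.
  (2.5, 4.5, 210°): beam 3 = 2.5882 ≠ 0.5176 ✗
  (6.5, 2.5, 285°): beam 1 = 6.3509 ≠ 1.5529 ✗
  (5.5, 5.5, 165°): beam 1 = 0.5774 ≠ 1.5529 ✗
  …
  (1.5, 2.5, 210°): r_1=1.5529, r_2=0.5176, r_3=0.5176, r_4=3.6235 — all match ✓
Unique over the lattice → pose = (1.5, 2.5, 210°).

(x, y, θ) = (1.5, 2.5, 210°)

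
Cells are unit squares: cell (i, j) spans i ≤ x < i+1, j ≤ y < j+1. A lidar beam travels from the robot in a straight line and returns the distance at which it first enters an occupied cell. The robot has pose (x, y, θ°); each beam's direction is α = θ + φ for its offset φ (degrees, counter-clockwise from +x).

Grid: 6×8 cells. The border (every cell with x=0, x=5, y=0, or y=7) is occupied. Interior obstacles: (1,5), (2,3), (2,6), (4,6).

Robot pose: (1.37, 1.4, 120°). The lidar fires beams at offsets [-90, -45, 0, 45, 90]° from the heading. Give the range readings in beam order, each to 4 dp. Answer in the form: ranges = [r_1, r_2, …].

beam 1: φ=-90°, α=30°
  d=(0.8660,0.5000)  start (1,1)  tX=0.7275 tY=1.2000  stride 1/|dx|=1.1547 1/|dy|=2.0000
    cross x-line → (2,1), t=0.7275
    cross y-line → (2,2), t=1.2000
    cross x-line → (3,2), t=1.8822
    cross x-line → (4,2), t=3.0369
    cross y-line → (4,3), t=3.2000
    cross x-line → (5,3), t=4.1916 (wall)
  → r_1 = 4.1916
beam 2: φ=-45°, α=75°
  d=(0.2588,0.9659)  start (1,1)  tX=2.4341 tY=0.6212  stride 1/|dx|=3.8637 1/|dy|=1.0353
    cross y-line → (1,2), t=0.6212
    cross y-line → (1,3), t=1.6564
    cross x-line → (2,3), t=2.4341 (wall)
  → r_2 = 2.4341
beam 3: φ=0°, α=120°
  d=(-0.5000,0.8660)  start (1,1)  tX=0.7400 tY=0.6928  stride 1/|dx|=2.0000 1/|dy|=1.1547
    cross y-line → (1,2), t=0.6928
    cross x-line → (0,2), t=0.7400 (wall)
  → r_3 = 0.7400
beam 4: φ=45°, α=165°
  d=(-0.9659,0.2588)  start (1,1)  tX=0.3831 tY=2.3182  stride 1/|dx|=1.0353 1/|dy|=3.8637
    cross x-line → (0,1), t=0.3831 (wall)
  → r_4 = 0.3831
beam 5: φ=90°, α=210°
  d=(-0.8660,-0.5000)  start (1,1)  tX=0.4272 tY=0.8000  stride 1/|dx|=1.1547 1/|dy|=2.0000
    cross x-line → (0,1), t=0.4272 (wall)
  → r_5 = 0.4272

ranges = [4.1916, 2.4341, 0.7400, 0.3831, 0.4272]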